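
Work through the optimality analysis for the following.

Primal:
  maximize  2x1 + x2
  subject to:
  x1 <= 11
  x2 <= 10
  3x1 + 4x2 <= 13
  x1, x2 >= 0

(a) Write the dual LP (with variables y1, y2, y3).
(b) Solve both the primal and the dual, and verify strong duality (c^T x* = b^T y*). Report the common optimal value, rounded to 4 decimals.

The standard primal-dual pair for 'max c^T x s.t. A x <= b, x >= 0' is:
  Dual:  min b^T y  s.t.  A^T y >= c,  y >= 0.

So the dual LP is:
  minimize  11y1 + 10y2 + 13y3
  subject to:
    y1 + 3y3 >= 2
    y2 + 4y3 >= 1
    y1, y2, y3 >= 0

Solving the primal: x* = (4.3333, 0).
  primal value c^T x* = 8.6667.
Solving the dual: y* = (0, 0, 0.6667).
  dual value b^T y* = 8.6667.
Strong duality: c^T x* = b^T y*. Confirmed.

8.6667


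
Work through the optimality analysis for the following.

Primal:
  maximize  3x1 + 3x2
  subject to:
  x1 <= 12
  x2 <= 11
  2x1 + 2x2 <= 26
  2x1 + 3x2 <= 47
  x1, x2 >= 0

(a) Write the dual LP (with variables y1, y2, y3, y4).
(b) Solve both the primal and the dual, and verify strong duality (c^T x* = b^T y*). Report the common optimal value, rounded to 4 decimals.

The standard primal-dual pair for 'max c^T x s.t. A x <= b, x >= 0' is:
  Dual:  min b^T y  s.t.  A^T y >= c,  y >= 0.

So the dual LP is:
  minimize  12y1 + 11y2 + 26y3 + 47y4
  subject to:
    y1 + 2y3 + 2y4 >= 3
    y2 + 2y3 + 3y4 >= 3
    y1, y2, y3, y4 >= 0

Solving the primal: x* = (12, 1).
  primal value c^T x* = 39.
Solving the dual: y* = (0, 0, 1.5, 0).
  dual value b^T y* = 39.
Strong duality: c^T x* = b^T y*. Confirmed.

39


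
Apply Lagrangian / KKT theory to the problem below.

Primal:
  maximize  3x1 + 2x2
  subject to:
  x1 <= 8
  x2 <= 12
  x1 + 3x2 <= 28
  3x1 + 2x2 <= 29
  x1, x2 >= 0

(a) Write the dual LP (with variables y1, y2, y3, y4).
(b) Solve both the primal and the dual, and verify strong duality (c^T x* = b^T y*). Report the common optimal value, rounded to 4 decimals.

The standard primal-dual pair for 'max c^T x s.t. A x <= b, x >= 0' is:
  Dual:  min b^T y  s.t.  A^T y >= c,  y >= 0.

So the dual LP is:
  minimize  8y1 + 12y2 + 28y3 + 29y4
  subject to:
    y1 + y3 + 3y4 >= 3
    y2 + 3y3 + 2y4 >= 2
    y1, y2, y3, y4 >= 0

Solving the primal: x* = (8, 2.5).
  primal value c^T x* = 29.
Solving the dual: y* = (0, 0, 0, 1).
  dual value b^T y* = 29.
Strong duality: c^T x* = b^T y*. Confirmed.

29


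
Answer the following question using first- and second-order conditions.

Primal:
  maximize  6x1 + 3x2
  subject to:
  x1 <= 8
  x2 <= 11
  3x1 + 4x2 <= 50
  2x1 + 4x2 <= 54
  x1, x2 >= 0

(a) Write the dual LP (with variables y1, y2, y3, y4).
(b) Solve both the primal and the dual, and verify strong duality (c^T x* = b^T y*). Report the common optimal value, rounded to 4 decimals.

The standard primal-dual pair for 'max c^T x s.t. A x <= b, x >= 0' is:
  Dual:  min b^T y  s.t.  A^T y >= c,  y >= 0.

So the dual LP is:
  minimize  8y1 + 11y2 + 50y3 + 54y4
  subject to:
    y1 + 3y3 + 2y4 >= 6
    y2 + 4y3 + 4y4 >= 3
    y1, y2, y3, y4 >= 0

Solving the primal: x* = (8, 6.5).
  primal value c^T x* = 67.5.
Solving the dual: y* = (3.75, 0, 0.75, 0).
  dual value b^T y* = 67.5.
Strong duality: c^T x* = b^T y*. Confirmed.

67.5


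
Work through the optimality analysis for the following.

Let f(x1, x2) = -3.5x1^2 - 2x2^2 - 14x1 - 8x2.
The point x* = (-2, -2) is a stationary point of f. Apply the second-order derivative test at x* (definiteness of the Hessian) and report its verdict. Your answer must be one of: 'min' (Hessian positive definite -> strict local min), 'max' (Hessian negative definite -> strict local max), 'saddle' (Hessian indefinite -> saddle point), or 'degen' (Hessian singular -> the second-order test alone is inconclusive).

Compute the Hessian H = grad^2 f:
  H = [[-7, 0], [0, -4]]
Verify stationarity: grad f(x*) = H x* + g = (0, 0).
Eigenvalues of H: -7, -4.
Both eigenvalues < 0, so H is negative definite -> x* is a strict local max.

max


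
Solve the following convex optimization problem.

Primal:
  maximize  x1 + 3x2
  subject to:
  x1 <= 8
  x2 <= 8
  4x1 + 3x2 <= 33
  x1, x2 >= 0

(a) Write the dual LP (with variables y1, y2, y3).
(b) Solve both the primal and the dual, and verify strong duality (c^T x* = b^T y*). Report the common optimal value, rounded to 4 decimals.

The standard primal-dual pair for 'max c^T x s.t. A x <= b, x >= 0' is:
  Dual:  min b^T y  s.t.  A^T y >= c,  y >= 0.

So the dual LP is:
  minimize  8y1 + 8y2 + 33y3
  subject to:
    y1 + 4y3 >= 1
    y2 + 3y3 >= 3
    y1, y2, y3 >= 0

Solving the primal: x* = (2.25, 8).
  primal value c^T x* = 26.25.
Solving the dual: y* = (0, 2.25, 0.25).
  dual value b^T y* = 26.25.
Strong duality: c^T x* = b^T y*. Confirmed.

26.25


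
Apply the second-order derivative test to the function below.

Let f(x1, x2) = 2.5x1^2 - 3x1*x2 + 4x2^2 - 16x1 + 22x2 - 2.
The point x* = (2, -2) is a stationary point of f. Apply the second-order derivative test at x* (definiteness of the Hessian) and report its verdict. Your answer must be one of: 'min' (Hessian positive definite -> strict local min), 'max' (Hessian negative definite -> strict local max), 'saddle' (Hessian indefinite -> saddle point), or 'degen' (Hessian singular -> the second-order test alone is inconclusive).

Compute the Hessian H = grad^2 f:
  H = [[5, -3], [-3, 8]]
Verify stationarity: grad f(x*) = H x* + g = (0, 0).
Eigenvalues of H: 3.1459, 9.8541.
Both eigenvalues > 0, so H is positive definite -> x* is a strict local min.

min


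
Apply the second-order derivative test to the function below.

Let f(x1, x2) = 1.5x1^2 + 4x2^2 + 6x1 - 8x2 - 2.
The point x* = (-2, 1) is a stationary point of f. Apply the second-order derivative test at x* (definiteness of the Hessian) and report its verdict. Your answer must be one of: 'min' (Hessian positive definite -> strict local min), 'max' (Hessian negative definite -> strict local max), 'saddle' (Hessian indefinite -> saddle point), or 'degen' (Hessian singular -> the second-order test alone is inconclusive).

Compute the Hessian H = grad^2 f:
  H = [[3, 0], [0, 8]]
Verify stationarity: grad f(x*) = H x* + g = (0, 0).
Eigenvalues of H: 3, 8.
Both eigenvalues > 0, so H is positive definite -> x* is a strict local min.

min


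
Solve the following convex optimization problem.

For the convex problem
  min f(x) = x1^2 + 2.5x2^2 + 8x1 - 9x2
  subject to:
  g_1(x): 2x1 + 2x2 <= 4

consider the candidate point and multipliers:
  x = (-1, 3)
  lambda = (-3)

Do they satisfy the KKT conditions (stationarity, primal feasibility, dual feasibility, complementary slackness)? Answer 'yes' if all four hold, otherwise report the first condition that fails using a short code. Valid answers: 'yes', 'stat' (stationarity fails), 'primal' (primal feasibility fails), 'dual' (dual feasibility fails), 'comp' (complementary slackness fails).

Gradient of f: grad f(x) = Q x + c = (6, 6)
Constraint values g_i(x) = a_i^T x - b_i:
  g_1((-1, 3)) = 0
Stationarity residual: grad f(x) + sum_i lambda_i a_i = (0, 0)
  -> stationarity OK
Primal feasibility (all g_i <= 0): OK
Dual feasibility (all lambda_i >= 0): FAILS
Complementary slackness (lambda_i * g_i(x) = 0 for all i): OK

Verdict: the first failing condition is dual_feasibility -> dual.

dual


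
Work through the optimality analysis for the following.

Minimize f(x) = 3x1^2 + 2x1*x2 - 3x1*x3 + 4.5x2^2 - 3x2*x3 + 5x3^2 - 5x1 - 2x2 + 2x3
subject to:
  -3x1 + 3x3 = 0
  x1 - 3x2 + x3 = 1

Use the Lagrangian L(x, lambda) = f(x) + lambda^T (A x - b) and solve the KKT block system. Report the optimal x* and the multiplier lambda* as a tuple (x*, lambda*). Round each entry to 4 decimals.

Form the Lagrangian:
  L(x, lambda) = (1/2) x^T Q x + c^T x + lambda^T (A x - b)
Stationarity (grad_x L = 0): Q x + c + A^T lambda = 0.
Primal feasibility: A x = b.

This gives the KKT block system:
  [ Q   A^T ] [ x     ]   [-c ]
  [ A    0  ] [ lambda ] = [ b ]

Solving the linear system:
  x*      = (0.4737, -0.0175, 0.4737)
  lambda* = (-1.4971, -0.8772)
  f(x*)   = -0.2544

x* = (0.4737, -0.0175, 0.4737), lambda* = (-1.4971, -0.8772)


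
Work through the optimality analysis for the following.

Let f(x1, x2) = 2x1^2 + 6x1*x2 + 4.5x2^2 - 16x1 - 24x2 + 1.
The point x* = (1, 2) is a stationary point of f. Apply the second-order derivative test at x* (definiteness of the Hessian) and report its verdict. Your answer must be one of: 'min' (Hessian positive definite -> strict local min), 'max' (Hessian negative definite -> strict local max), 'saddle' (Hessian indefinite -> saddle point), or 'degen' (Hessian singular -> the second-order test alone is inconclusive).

Compute the Hessian H = grad^2 f:
  H = [[4, 6], [6, 9]]
Verify stationarity: grad f(x*) = H x* + g = (0, 0).
Eigenvalues of H: 0, 13.
H has a zero eigenvalue (singular; positive semidefinite but not definite), so H is neither positive definite, negative definite, nor indefinite. The second-order test alone is inconclusive -> degen.
(Indeed, f is constant along the null direction of H through x*, so x* is not a strict local extremum.)

degen


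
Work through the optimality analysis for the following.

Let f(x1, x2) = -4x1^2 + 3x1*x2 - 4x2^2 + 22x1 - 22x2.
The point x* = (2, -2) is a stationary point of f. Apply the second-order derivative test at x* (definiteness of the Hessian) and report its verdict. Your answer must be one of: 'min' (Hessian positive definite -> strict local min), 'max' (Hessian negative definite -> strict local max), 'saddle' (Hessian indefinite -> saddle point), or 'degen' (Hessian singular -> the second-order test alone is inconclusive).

Compute the Hessian H = grad^2 f:
  H = [[-8, 3], [3, -8]]
Verify stationarity: grad f(x*) = H x* + g = (0, 0).
Eigenvalues of H: -11, -5.
Both eigenvalues < 0, so H is negative definite -> x* is a strict local max.

max


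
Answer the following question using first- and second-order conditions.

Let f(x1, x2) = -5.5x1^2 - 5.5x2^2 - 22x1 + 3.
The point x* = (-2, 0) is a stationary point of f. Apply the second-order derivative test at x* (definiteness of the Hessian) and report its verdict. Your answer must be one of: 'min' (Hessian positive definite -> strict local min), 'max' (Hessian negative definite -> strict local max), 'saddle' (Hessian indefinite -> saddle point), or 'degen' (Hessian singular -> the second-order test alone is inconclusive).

Compute the Hessian H = grad^2 f:
  H = [[-11, 0], [0, -11]]
Verify stationarity: grad f(x*) = H x* + g = (0, 0).
Eigenvalues of H: -11, -11.
Both eigenvalues < 0, so H is negative definite -> x* is a strict local max.

max


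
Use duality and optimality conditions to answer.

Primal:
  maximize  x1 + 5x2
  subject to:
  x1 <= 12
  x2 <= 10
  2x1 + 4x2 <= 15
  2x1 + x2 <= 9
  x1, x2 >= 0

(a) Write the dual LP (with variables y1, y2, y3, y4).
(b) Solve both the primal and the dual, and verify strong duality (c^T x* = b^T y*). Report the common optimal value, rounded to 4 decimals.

The standard primal-dual pair for 'max c^T x s.t. A x <= b, x >= 0' is:
  Dual:  min b^T y  s.t.  A^T y >= c,  y >= 0.

So the dual LP is:
  minimize  12y1 + 10y2 + 15y3 + 9y4
  subject to:
    y1 + 2y3 + 2y4 >= 1
    y2 + 4y3 + y4 >= 5
    y1, y2, y3, y4 >= 0

Solving the primal: x* = (0, 3.75).
  primal value c^T x* = 18.75.
Solving the dual: y* = (0, 0, 1.25, 0).
  dual value b^T y* = 18.75.
Strong duality: c^T x* = b^T y*. Confirmed.

18.75


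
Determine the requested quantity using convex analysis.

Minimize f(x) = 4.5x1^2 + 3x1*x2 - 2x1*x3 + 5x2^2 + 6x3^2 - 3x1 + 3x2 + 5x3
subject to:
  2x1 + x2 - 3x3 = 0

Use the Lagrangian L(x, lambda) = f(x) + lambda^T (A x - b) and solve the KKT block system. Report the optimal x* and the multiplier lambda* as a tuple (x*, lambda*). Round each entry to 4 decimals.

Form the Lagrangian:
  L(x, lambda) = (1/2) x^T Q x + c^T x + lambda^T (A x - b)
Stationarity (grad_x L = 0): Q x + c + A^T lambda = 0.
Primal feasibility: A x = b.

This gives the KKT block system:
  [ Q   A^T ] [ x     ]   [-c ]
  [ A    0  ] [ lambda ] = [ b ]

Solving the linear system:
  x*      = (0.1824, -0.4922, -0.0425)
  lambda* = (1.3751)
  f(x*)   = -1.1181

x* = (0.1824, -0.4922, -0.0425), lambda* = (1.3751)


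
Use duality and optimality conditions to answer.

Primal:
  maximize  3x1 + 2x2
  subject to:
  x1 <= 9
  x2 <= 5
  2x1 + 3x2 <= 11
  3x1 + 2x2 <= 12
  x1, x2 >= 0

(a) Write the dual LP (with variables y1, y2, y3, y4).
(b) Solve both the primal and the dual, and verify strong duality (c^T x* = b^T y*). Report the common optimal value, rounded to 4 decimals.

The standard primal-dual pair for 'max c^T x s.t. A x <= b, x >= 0' is:
  Dual:  min b^T y  s.t.  A^T y >= c,  y >= 0.

So the dual LP is:
  minimize  9y1 + 5y2 + 11y3 + 12y4
  subject to:
    y1 + 2y3 + 3y4 >= 3
    y2 + 3y3 + 2y4 >= 2
    y1, y2, y3, y4 >= 0

Solving the primal: x* = (4, 0).
  primal value c^T x* = 12.
Solving the dual: y* = (0, 0, 0, 1).
  dual value b^T y* = 12.
Strong duality: c^T x* = b^T y*. Confirmed.

12


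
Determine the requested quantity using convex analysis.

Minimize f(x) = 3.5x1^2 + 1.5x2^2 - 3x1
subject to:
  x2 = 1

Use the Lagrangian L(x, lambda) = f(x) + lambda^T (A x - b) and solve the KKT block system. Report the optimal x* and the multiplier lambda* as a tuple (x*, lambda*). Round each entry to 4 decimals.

Form the Lagrangian:
  L(x, lambda) = (1/2) x^T Q x + c^T x + lambda^T (A x - b)
Stationarity (grad_x L = 0): Q x + c + A^T lambda = 0.
Primal feasibility: A x = b.

This gives the KKT block system:
  [ Q   A^T ] [ x     ]   [-c ]
  [ A    0  ] [ lambda ] = [ b ]

Solving the linear system:
  x*      = (0.4286, 1)
  lambda* = (-3)
  f(x*)   = 0.8571

x* = (0.4286, 1), lambda* = (-3)


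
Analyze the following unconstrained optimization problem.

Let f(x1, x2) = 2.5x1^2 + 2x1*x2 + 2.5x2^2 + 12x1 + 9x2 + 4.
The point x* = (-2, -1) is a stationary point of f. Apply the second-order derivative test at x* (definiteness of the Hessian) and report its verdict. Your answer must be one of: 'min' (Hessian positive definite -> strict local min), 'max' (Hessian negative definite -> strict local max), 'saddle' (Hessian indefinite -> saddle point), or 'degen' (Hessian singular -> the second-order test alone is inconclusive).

Compute the Hessian H = grad^2 f:
  H = [[5, 2], [2, 5]]
Verify stationarity: grad f(x*) = H x* + g = (0, 0).
Eigenvalues of H: 3, 7.
Both eigenvalues > 0, so H is positive definite -> x* is a strict local min.

min


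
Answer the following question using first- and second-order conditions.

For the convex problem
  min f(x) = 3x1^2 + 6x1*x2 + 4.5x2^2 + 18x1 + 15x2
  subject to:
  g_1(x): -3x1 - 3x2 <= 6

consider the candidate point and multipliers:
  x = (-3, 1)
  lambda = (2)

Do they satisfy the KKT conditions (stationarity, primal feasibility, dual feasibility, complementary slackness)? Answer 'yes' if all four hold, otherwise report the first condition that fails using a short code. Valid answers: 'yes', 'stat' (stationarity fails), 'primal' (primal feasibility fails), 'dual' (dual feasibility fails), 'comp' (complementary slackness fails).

Gradient of f: grad f(x) = Q x + c = (6, 6)
Constraint values g_i(x) = a_i^T x - b_i:
  g_1((-3, 1)) = 0
Stationarity residual: grad f(x) + sum_i lambda_i a_i = (0, 0)
  -> stationarity OK
Primal feasibility (all g_i <= 0): OK
Dual feasibility (all lambda_i >= 0): OK
Complementary slackness (lambda_i * g_i(x) = 0 for all i): OK

Verdict: yes, KKT holds.

yes


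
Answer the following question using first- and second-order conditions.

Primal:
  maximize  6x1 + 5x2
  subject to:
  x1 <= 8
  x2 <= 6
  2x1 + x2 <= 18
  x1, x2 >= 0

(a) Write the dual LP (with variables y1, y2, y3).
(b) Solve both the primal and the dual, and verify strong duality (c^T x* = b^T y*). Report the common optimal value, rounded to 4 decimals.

The standard primal-dual pair for 'max c^T x s.t. A x <= b, x >= 0' is:
  Dual:  min b^T y  s.t.  A^T y >= c,  y >= 0.

So the dual LP is:
  minimize  8y1 + 6y2 + 18y3
  subject to:
    y1 + 2y3 >= 6
    y2 + y3 >= 5
    y1, y2, y3 >= 0

Solving the primal: x* = (6, 6).
  primal value c^T x* = 66.
Solving the dual: y* = (0, 2, 3).
  dual value b^T y* = 66.
Strong duality: c^T x* = b^T y*. Confirmed.

66


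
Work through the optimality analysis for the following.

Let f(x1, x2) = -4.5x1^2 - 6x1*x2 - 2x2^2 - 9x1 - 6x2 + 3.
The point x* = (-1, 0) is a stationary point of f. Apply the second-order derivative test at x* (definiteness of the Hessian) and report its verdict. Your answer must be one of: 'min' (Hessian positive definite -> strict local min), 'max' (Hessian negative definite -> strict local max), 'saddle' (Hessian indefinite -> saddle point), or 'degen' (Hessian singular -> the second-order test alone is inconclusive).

Compute the Hessian H = grad^2 f:
  H = [[-9, -6], [-6, -4]]
Verify stationarity: grad f(x*) = H x* + g = (0, 0).
Eigenvalues of H: -13, 0.
H has a zero eigenvalue (singular; negative semidefinite but not definite), so H is neither positive definite, negative definite, nor indefinite. The second-order test alone is inconclusive -> degen.
(Indeed, f is constant along the null direction of H through x*, so x* is not a strict local extremum.)

degen


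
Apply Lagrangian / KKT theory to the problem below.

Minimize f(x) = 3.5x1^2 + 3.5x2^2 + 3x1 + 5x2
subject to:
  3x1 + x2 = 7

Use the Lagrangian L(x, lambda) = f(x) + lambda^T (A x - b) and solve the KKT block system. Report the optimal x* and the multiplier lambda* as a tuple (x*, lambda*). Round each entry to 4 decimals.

Form the Lagrangian:
  L(x, lambda) = (1/2) x^T Q x + c^T x + lambda^T (A x - b)
Stationarity (grad_x L = 0): Q x + c + A^T lambda = 0.
Primal feasibility: A x = b.

This gives the KKT block system:
  [ Q   A^T ] [ x     ]   [-c ]
  [ A    0  ] [ lambda ] = [ b ]

Solving the linear system:
  x*      = (2.2714, 0.1857)
  lambda* = (-6.3)
  f(x*)   = 25.9214

x* = (2.2714, 0.1857), lambda* = (-6.3)


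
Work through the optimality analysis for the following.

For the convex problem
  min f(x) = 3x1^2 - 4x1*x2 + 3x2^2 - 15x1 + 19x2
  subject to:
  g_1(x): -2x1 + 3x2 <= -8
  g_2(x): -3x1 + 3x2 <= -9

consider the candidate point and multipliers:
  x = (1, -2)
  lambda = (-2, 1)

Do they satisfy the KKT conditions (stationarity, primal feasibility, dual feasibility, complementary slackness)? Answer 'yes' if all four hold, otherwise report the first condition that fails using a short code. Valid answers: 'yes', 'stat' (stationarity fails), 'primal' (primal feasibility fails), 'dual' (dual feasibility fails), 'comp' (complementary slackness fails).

Gradient of f: grad f(x) = Q x + c = (-1, 3)
Constraint values g_i(x) = a_i^T x - b_i:
  g_1((1, -2)) = 0
  g_2((1, -2)) = 0
Stationarity residual: grad f(x) + sum_i lambda_i a_i = (0, 0)
  -> stationarity OK
Primal feasibility (all g_i <= 0): OK
Dual feasibility (all lambda_i >= 0): FAILS
Complementary slackness (lambda_i * g_i(x) = 0 for all i): OK

Verdict: the first failing condition is dual_feasibility -> dual.

dual


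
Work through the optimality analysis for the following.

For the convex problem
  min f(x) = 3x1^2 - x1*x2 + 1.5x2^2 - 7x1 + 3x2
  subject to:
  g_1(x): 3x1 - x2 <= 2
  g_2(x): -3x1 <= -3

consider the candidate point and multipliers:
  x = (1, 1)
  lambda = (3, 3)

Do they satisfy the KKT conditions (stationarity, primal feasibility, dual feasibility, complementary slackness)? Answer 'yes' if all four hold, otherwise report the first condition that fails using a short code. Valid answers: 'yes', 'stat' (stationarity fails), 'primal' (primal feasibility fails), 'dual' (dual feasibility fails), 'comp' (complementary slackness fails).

Gradient of f: grad f(x) = Q x + c = (-2, 5)
Constraint values g_i(x) = a_i^T x - b_i:
  g_1((1, 1)) = 0
  g_2((1, 1)) = 0
Stationarity residual: grad f(x) + sum_i lambda_i a_i = (-2, 2)
  -> stationarity FAILS
Primal feasibility (all g_i <= 0): OK
Dual feasibility (all lambda_i >= 0): OK
Complementary slackness (lambda_i * g_i(x) = 0 for all i): OK

Verdict: the first failing condition is stationarity -> stat.

stat


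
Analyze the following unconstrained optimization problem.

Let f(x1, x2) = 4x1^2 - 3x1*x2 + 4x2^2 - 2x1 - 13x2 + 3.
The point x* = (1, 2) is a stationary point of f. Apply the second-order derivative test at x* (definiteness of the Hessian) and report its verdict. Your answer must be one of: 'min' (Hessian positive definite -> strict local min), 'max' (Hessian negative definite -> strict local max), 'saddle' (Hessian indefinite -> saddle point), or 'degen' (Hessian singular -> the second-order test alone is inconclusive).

Compute the Hessian H = grad^2 f:
  H = [[8, -3], [-3, 8]]
Verify stationarity: grad f(x*) = H x* + g = (0, 0).
Eigenvalues of H: 5, 11.
Both eigenvalues > 0, so H is positive definite -> x* is a strict local min.

min


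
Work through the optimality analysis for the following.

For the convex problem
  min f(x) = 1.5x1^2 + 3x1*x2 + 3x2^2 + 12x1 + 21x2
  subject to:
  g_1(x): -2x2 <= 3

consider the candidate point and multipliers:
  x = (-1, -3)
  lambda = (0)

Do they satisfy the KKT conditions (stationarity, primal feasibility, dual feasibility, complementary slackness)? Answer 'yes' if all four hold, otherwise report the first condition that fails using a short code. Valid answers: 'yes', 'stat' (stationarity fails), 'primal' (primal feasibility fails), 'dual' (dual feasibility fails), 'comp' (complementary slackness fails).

Gradient of f: grad f(x) = Q x + c = (0, 0)
Constraint values g_i(x) = a_i^T x - b_i:
  g_1((-1, -3)) = 3
Stationarity residual: grad f(x) + sum_i lambda_i a_i = (0, 0)
  -> stationarity OK
Primal feasibility (all g_i <= 0): FAILS
Dual feasibility (all lambda_i >= 0): OK
Complementary slackness (lambda_i * g_i(x) = 0 for all i): OK

Verdict: the first failing condition is primal_feasibility -> primal.

primal


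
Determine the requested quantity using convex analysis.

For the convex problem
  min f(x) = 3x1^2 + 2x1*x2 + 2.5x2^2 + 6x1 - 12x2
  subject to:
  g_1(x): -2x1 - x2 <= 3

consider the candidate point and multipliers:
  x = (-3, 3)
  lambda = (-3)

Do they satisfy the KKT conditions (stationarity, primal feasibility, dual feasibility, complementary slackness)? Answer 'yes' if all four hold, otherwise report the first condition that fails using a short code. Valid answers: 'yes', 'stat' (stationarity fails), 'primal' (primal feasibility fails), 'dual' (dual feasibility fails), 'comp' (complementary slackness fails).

Gradient of f: grad f(x) = Q x + c = (-6, -3)
Constraint values g_i(x) = a_i^T x - b_i:
  g_1((-3, 3)) = 0
Stationarity residual: grad f(x) + sum_i lambda_i a_i = (0, 0)
  -> stationarity OK
Primal feasibility (all g_i <= 0): OK
Dual feasibility (all lambda_i >= 0): FAILS
Complementary slackness (lambda_i * g_i(x) = 0 for all i): OK

Verdict: the first failing condition is dual_feasibility -> dual.

dual


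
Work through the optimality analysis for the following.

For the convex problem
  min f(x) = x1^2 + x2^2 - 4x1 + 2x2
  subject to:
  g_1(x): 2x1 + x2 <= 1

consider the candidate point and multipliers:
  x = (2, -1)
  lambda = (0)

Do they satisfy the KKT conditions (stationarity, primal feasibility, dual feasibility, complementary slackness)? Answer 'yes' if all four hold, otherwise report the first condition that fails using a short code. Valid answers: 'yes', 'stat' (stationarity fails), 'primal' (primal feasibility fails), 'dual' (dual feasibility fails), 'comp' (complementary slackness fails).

Gradient of f: grad f(x) = Q x + c = (0, 0)
Constraint values g_i(x) = a_i^T x - b_i:
  g_1((2, -1)) = 2
Stationarity residual: grad f(x) + sum_i lambda_i a_i = (0, 0)
  -> stationarity OK
Primal feasibility (all g_i <= 0): FAILS
Dual feasibility (all lambda_i >= 0): OK
Complementary slackness (lambda_i * g_i(x) = 0 for all i): OK

Verdict: the first failing condition is primal_feasibility -> primal.

primal


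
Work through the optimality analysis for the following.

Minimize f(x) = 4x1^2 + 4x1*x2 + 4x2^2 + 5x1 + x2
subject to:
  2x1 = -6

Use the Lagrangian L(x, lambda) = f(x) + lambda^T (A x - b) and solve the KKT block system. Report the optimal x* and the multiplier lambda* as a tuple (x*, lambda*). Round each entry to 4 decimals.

Form the Lagrangian:
  L(x, lambda) = (1/2) x^T Q x + c^T x + lambda^T (A x - b)
Stationarity (grad_x L = 0): Q x + c + A^T lambda = 0.
Primal feasibility: A x = b.

This gives the KKT block system:
  [ Q   A^T ] [ x     ]   [-c ]
  [ A    0  ] [ lambda ] = [ b ]

Solving the linear system:
  x*      = (-3, 1.375)
  lambda* = (6.75)
  f(x*)   = 13.4375

x* = (-3, 1.375), lambda* = (6.75)


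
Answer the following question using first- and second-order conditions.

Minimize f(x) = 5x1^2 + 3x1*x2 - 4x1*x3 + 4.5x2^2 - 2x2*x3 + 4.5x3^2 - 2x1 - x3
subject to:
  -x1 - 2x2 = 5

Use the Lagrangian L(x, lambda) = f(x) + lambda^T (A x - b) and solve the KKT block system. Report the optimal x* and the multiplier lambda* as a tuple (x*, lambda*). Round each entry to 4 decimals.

Form the Lagrangian:
  L(x, lambda) = (1/2) x^T Q x + c^T x + lambda^T (A x - b)
Stationarity (grad_x L = 0): Q x + c + A^T lambda = 0.
Primal feasibility: A x = b.

This gives the KKT block system:
  [ Q   A^T ] [ x     ]   [-c ]
  [ A    0  ] [ lambda ] = [ b ]

Solving the linear system:
  x*      = (-0.3737, -2.3131, -0.569)
  lambda* = (-10.4007)
  f(x*)   = 26.6599

x* = (-0.3737, -2.3131, -0.569), lambda* = (-10.4007)


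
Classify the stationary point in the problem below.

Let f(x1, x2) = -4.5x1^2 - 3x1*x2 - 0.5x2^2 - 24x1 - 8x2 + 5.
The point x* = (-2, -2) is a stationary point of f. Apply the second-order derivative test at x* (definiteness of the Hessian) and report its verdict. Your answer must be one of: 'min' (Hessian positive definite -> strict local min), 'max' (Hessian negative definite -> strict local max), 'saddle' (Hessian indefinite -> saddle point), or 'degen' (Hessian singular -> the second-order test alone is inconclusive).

Compute the Hessian H = grad^2 f:
  H = [[-9, -3], [-3, -1]]
Verify stationarity: grad f(x*) = H x* + g = (0, 0).
Eigenvalues of H: -10, 0.
H has a zero eigenvalue (singular; negative semidefinite but not definite), so H is neither positive definite, negative definite, nor indefinite. The second-order test alone is inconclusive -> degen.
(Indeed, f is constant along the null direction of H through x*, so x* is not a strict local extremum.)

degen


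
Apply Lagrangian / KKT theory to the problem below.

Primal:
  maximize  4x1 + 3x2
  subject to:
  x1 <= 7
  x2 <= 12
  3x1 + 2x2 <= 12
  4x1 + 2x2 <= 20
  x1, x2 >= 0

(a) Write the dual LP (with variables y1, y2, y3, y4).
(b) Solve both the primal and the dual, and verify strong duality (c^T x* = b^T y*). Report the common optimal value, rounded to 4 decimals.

The standard primal-dual pair for 'max c^T x s.t. A x <= b, x >= 0' is:
  Dual:  min b^T y  s.t.  A^T y >= c,  y >= 0.

So the dual LP is:
  minimize  7y1 + 12y2 + 12y3 + 20y4
  subject to:
    y1 + 3y3 + 4y4 >= 4
    y2 + 2y3 + 2y4 >= 3
    y1, y2, y3, y4 >= 0

Solving the primal: x* = (0, 6).
  primal value c^T x* = 18.
Solving the dual: y* = (0, 0, 1.5, 0).
  dual value b^T y* = 18.
Strong duality: c^T x* = b^T y*. Confirmed.

18


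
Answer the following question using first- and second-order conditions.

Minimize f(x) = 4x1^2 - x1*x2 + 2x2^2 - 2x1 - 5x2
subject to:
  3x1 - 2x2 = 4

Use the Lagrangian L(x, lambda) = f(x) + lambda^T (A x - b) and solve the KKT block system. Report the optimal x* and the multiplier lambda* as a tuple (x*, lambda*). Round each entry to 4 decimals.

Form the Lagrangian:
  L(x, lambda) = (1/2) x^T Q x + c^T x + lambda^T (A x - b)
Stationarity (grad_x L = 0): Q x + c + A^T lambda = 0.
Primal feasibility: A x = b.

This gives the KKT block system:
  [ Q   A^T ] [ x     ]   [-c ]
  [ A    0  ] [ lambda ] = [ b ]

Solving the linear system:
  x*      = (1.3929, 0.0893)
  lambda* = (-3.0179)
  f(x*)   = 4.4196

x* = (1.3929, 0.0893), lambda* = (-3.0179)


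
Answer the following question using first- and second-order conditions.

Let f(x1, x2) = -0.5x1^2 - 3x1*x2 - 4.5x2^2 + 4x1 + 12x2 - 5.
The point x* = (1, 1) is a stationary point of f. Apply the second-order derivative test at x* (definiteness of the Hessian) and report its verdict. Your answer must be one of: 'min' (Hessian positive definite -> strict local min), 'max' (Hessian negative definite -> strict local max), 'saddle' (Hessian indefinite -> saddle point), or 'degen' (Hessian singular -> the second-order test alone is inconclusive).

Compute the Hessian H = grad^2 f:
  H = [[-1, -3], [-3, -9]]
Verify stationarity: grad f(x*) = H x* + g = (0, 0).
Eigenvalues of H: -10, 0.
H has a zero eigenvalue (singular; negative semidefinite but not definite), so H is neither positive definite, negative definite, nor indefinite. The second-order test alone is inconclusive -> degen.
(Indeed, f is constant along the null direction of H through x*, so x* is not a strict local extremum.)

degen


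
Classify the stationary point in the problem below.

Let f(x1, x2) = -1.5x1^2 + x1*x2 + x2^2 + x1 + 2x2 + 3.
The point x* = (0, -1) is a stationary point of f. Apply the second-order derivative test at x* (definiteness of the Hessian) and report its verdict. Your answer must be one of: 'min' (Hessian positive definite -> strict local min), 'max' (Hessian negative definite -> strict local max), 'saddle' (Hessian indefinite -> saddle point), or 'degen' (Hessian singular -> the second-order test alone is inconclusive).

Compute the Hessian H = grad^2 f:
  H = [[-3, 1], [1, 2]]
Verify stationarity: grad f(x*) = H x* + g = (0, 0).
Eigenvalues of H: -3.1926, 2.1926.
Eigenvalues have mixed signs, so H is indefinite -> x* is a saddle point.

saddle


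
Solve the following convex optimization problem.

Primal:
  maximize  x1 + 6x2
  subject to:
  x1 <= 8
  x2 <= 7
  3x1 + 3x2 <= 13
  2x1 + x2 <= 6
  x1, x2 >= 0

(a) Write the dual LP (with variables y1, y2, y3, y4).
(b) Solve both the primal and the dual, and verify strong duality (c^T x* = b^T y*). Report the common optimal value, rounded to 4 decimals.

The standard primal-dual pair for 'max c^T x s.t. A x <= b, x >= 0' is:
  Dual:  min b^T y  s.t.  A^T y >= c,  y >= 0.

So the dual LP is:
  minimize  8y1 + 7y2 + 13y3 + 6y4
  subject to:
    y1 + 3y3 + 2y4 >= 1
    y2 + 3y3 + y4 >= 6
    y1, y2, y3, y4 >= 0

Solving the primal: x* = (0, 4.3333).
  primal value c^T x* = 26.
Solving the dual: y* = (0, 0, 2, 0).
  dual value b^T y* = 26.
Strong duality: c^T x* = b^T y*. Confirmed.

26


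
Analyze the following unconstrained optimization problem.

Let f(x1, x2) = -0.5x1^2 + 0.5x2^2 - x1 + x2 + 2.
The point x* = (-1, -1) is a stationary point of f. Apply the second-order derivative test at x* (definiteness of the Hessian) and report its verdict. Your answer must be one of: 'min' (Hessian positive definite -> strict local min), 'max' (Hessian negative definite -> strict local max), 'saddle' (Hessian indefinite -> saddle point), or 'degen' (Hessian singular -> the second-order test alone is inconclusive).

Compute the Hessian H = grad^2 f:
  H = [[-1, 0], [0, 1]]
Verify stationarity: grad f(x*) = H x* + g = (0, 0).
Eigenvalues of H: -1, 1.
Eigenvalues have mixed signs, so H is indefinite -> x* is a saddle point.

saddle


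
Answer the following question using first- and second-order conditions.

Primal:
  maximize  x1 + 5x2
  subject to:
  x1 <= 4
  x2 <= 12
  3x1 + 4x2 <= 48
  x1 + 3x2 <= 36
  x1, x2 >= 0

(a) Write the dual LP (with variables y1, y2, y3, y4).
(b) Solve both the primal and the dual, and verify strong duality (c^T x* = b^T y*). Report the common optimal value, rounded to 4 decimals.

The standard primal-dual pair for 'max c^T x s.t. A x <= b, x >= 0' is:
  Dual:  min b^T y  s.t.  A^T y >= c,  y >= 0.

So the dual LP is:
  minimize  4y1 + 12y2 + 48y3 + 36y4
  subject to:
    y1 + 3y3 + y4 >= 1
    y2 + 4y3 + 3y4 >= 5
    y1, y2, y3, y4 >= 0

Solving the primal: x* = (0, 12).
  primal value c^T x* = 60.
Solving the dual: y* = (0, 3.6667, 0.3333, 0).
  dual value b^T y* = 60.
Strong duality: c^T x* = b^T y*. Confirmed.

60


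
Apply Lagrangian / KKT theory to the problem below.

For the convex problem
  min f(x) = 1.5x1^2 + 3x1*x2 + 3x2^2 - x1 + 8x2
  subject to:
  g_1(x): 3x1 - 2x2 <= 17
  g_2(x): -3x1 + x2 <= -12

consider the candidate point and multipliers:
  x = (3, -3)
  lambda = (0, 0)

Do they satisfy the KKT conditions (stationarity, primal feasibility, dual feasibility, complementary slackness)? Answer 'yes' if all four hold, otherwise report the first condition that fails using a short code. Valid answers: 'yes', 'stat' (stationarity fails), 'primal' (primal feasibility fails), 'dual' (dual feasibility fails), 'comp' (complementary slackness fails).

Gradient of f: grad f(x) = Q x + c = (-1, -1)
Constraint values g_i(x) = a_i^T x - b_i:
  g_1((3, -3)) = -2
  g_2((3, -3)) = 0
Stationarity residual: grad f(x) + sum_i lambda_i a_i = (-1, -1)
  -> stationarity FAILS
Primal feasibility (all g_i <= 0): OK
Dual feasibility (all lambda_i >= 0): OK
Complementary slackness (lambda_i * g_i(x) = 0 for all i): OK

Verdict: the first failing condition is stationarity -> stat.

stat


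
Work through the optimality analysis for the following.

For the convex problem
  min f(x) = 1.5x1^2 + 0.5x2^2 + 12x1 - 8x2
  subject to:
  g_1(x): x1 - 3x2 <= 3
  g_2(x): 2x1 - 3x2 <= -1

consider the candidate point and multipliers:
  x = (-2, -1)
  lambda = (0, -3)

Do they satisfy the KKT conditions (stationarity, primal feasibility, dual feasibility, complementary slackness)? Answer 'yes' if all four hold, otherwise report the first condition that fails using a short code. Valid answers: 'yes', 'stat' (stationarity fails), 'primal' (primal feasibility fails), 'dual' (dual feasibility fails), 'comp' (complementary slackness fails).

Gradient of f: grad f(x) = Q x + c = (6, -9)
Constraint values g_i(x) = a_i^T x - b_i:
  g_1((-2, -1)) = -2
  g_2((-2, -1)) = 0
Stationarity residual: grad f(x) + sum_i lambda_i a_i = (0, 0)
  -> stationarity OK
Primal feasibility (all g_i <= 0): OK
Dual feasibility (all lambda_i >= 0): FAILS
Complementary slackness (lambda_i * g_i(x) = 0 for all i): OK

Verdict: the first failing condition is dual_feasibility -> dual.

dual


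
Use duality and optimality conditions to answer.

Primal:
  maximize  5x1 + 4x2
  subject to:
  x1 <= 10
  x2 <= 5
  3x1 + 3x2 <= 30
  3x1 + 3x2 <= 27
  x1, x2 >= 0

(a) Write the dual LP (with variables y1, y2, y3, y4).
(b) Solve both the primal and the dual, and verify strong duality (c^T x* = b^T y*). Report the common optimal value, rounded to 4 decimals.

The standard primal-dual pair for 'max c^T x s.t. A x <= b, x >= 0' is:
  Dual:  min b^T y  s.t.  A^T y >= c,  y >= 0.

So the dual LP is:
  minimize  10y1 + 5y2 + 30y3 + 27y4
  subject to:
    y1 + 3y3 + 3y4 >= 5
    y2 + 3y3 + 3y4 >= 4
    y1, y2, y3, y4 >= 0

Solving the primal: x* = (9, 0).
  primal value c^T x* = 45.
Solving the dual: y* = (0, 0, 0, 1.6667).
  dual value b^T y* = 45.
Strong duality: c^T x* = b^T y*. Confirmed.

45


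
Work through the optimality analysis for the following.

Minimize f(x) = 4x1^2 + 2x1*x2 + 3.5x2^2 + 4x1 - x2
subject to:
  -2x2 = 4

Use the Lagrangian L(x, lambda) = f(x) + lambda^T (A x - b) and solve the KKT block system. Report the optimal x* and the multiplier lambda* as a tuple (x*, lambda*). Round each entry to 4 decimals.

Form the Lagrangian:
  L(x, lambda) = (1/2) x^T Q x + c^T x + lambda^T (A x - b)
Stationarity (grad_x L = 0): Q x + c + A^T lambda = 0.
Primal feasibility: A x = b.

This gives the KKT block system:
  [ Q   A^T ] [ x     ]   [-c ]
  [ A    0  ] [ lambda ] = [ b ]

Solving the linear system:
  x*      = (0, -2)
  lambda* = (-7.5)
  f(x*)   = 16

x* = (0, -2), lambda* = (-7.5)


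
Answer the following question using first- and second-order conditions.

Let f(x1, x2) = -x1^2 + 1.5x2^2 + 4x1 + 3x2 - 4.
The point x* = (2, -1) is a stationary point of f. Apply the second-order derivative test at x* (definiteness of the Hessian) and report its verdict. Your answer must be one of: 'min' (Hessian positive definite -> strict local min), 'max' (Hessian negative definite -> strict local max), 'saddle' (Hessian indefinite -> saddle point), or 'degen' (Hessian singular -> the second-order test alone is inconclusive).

Compute the Hessian H = grad^2 f:
  H = [[-2, 0], [0, 3]]
Verify stationarity: grad f(x*) = H x* + g = (0, 0).
Eigenvalues of H: -2, 3.
Eigenvalues have mixed signs, so H is indefinite -> x* is a saddle point.

saddle


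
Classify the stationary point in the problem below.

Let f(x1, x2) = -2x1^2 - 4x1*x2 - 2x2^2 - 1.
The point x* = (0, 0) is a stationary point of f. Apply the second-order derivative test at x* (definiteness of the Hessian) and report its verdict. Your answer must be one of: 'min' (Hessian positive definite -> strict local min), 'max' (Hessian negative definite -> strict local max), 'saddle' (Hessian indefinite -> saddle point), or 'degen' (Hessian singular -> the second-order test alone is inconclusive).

Compute the Hessian H = grad^2 f:
  H = [[-4, -4], [-4, -4]]
Verify stationarity: grad f(x*) = H x* + g = (0, 0).
Eigenvalues of H: -8, 0.
H has a zero eigenvalue (singular; negative semidefinite but not definite), so H is neither positive definite, negative definite, nor indefinite. The second-order test alone is inconclusive -> degen.
(Indeed, f is constant along the null direction of H through x*, so x* is not a strict local extremum.)

degen


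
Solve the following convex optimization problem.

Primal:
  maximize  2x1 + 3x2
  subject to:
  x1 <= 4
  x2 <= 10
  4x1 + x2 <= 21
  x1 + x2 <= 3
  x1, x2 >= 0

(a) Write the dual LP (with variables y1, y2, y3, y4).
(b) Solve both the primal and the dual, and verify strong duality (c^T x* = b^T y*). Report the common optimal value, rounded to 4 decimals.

The standard primal-dual pair for 'max c^T x s.t. A x <= b, x >= 0' is:
  Dual:  min b^T y  s.t.  A^T y >= c,  y >= 0.

So the dual LP is:
  minimize  4y1 + 10y2 + 21y3 + 3y4
  subject to:
    y1 + 4y3 + y4 >= 2
    y2 + y3 + y4 >= 3
    y1, y2, y3, y4 >= 0

Solving the primal: x* = (0, 3).
  primal value c^T x* = 9.
Solving the dual: y* = (0, 0, 0, 3).
  dual value b^T y* = 9.
Strong duality: c^T x* = b^T y*. Confirmed.

9


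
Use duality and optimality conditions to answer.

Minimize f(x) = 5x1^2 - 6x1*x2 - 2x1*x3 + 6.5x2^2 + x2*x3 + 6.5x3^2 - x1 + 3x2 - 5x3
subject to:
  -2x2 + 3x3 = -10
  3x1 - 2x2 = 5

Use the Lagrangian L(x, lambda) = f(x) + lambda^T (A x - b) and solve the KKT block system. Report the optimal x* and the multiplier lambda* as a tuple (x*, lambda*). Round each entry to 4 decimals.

Form the Lagrangian:
  L(x, lambda) = (1/2) x^T Q x + c^T x + lambda^T (A x - b)
Stationarity (grad_x L = 0): Q x + c + A^T lambda = 0.
Primal feasibility: A x = b.

This gives the KKT block system:
  [ Q   A^T ] [ x     ]   [-c ]
  [ A    0  ] [ lambda ] = [ b ]

Solving the linear system:
  x*      = (3.015, 2.0226, -1.985)
  lambda* = (11.604, -6.995)
  f(x*)   = 81.9962

x* = (3.015, 2.0226, -1.985), lambda* = (11.604, -6.995)


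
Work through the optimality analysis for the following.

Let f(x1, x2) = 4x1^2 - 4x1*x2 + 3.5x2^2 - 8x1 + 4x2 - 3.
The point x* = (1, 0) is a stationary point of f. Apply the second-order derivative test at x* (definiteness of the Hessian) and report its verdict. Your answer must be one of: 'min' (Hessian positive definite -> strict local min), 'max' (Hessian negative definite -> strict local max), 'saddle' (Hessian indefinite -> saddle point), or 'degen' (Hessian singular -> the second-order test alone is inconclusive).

Compute the Hessian H = grad^2 f:
  H = [[8, -4], [-4, 7]]
Verify stationarity: grad f(x*) = H x* + g = (0, 0).
Eigenvalues of H: 3.4689, 11.5311.
Both eigenvalues > 0, so H is positive definite -> x* is a strict local min.

min


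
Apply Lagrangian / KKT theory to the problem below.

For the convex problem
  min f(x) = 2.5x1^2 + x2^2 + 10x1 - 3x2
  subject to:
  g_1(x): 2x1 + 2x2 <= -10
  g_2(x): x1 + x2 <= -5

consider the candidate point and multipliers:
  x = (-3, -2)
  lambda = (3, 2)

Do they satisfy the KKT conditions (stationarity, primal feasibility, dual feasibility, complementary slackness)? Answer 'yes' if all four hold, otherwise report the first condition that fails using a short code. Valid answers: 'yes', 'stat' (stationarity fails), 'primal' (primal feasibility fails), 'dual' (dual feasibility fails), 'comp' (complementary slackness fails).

Gradient of f: grad f(x) = Q x + c = (-5, -7)
Constraint values g_i(x) = a_i^T x - b_i:
  g_1((-3, -2)) = 0
  g_2((-3, -2)) = 0
Stationarity residual: grad f(x) + sum_i lambda_i a_i = (3, 1)
  -> stationarity FAILS
Primal feasibility (all g_i <= 0): OK
Dual feasibility (all lambda_i >= 0): OK
Complementary slackness (lambda_i * g_i(x) = 0 for all i): OK

Verdict: the first failing condition is stationarity -> stat.

stat
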